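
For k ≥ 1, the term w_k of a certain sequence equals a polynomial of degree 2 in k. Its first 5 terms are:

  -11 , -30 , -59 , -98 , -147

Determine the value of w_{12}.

-770

1st diffs: -19, -29, -39, -49.
2nd diffs: -10, -10, -10 (constant).
Newton forward-difference form: w_k = -11 + (-19)·C(k-1,1) + (-10)·C(k-1,2).
At k = 12: k-1 = 11, so w_{12} = -11 - 209 - 550 = -770.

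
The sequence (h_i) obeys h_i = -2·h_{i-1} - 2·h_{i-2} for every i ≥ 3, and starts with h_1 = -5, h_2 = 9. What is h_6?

-36

Compute successive terms:
h_3 = -8; h_4 = -2; h_5 = 20; h_6 = -36.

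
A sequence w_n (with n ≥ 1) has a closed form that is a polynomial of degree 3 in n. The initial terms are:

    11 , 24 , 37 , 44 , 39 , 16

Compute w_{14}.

-1536

1st diffs: 13, 13, 7, -5, -23.
2nd diffs: 0, -6, -12, -18.
3rd diffs: -6, -6, -6 (constant).
Newton forward-difference form: w_n = 11 + 13·C(n-1,1) + (-6)·C(n-1,3).
At n = 14: n-1 = 13, so w_{14} = 11 + 169 - 1716 = -1536.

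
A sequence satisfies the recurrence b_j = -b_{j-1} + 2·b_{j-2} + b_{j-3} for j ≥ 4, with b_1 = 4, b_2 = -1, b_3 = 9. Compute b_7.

Iterate the recurrence:
b_4 = -7;  b_5 = 24;  b_6 = -29;  b_7 = 70.

70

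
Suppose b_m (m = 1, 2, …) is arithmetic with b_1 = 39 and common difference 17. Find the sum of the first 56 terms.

28364

b_m = 39 + (m - 1)·17.
b_{56} = 974; S = 56·(39 + 974)/2 = 28364.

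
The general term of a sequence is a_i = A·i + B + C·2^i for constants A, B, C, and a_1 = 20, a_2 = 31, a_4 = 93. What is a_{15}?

The three given values yield: A + B + 2C = 20; 2A + B + 4C = 31; 4A + B + 16C = 93.
Subtracting the first from the second: A + 2C = 11.
Subtracting the second from the third: 2A + 12C = 62.
Solving: C = 5, A = 1, then B = 9.
Therefore a_{15} = 15 + 9 + 5·32768 = 163864.

163864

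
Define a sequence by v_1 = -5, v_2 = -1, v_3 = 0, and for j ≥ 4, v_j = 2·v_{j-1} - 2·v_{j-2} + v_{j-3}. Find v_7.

Iterate the recurrence:
v_4 = -3;  v_5 = -7;  v_6 = -8;  v_7 = -5.

-5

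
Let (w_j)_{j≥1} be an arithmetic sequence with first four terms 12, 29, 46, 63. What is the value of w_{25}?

Common difference d = 17.
w_j = 12 + (j - 1)·17.
w_{25} = 12 + 24·17 = 420.

420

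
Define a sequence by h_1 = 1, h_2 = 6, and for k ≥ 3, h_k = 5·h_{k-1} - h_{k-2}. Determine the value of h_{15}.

4246168109

Iterate the recurrence:
h_3 = 29;  h_4 = 139;  h_5 = 666;  …;  h_{12} = 38604719;  h_{13} = 184966321;  h_{14} = 886226886;  h_{15} = 4246168109.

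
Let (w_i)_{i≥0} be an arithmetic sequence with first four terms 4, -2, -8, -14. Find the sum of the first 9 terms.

Common difference d = -6.
w_i = 4 + (i - 0)·(-6).
w_8 = -44; S = 9·(4 + (-44))/2 = -180.

-180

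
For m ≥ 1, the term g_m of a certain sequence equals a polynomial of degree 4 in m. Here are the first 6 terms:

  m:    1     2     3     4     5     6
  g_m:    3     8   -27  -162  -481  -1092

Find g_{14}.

-37372

1st diffs: 5, -35, -135, -319, -611.
2nd diffs: -40, -100, -184, -292.
3rd diffs: -60, -84, -108.
4th diffs: -24, -24 (constant).
Newton forward-difference form: g_m = 3 + 5·C(m-1,1) + (-40)·C(m-1,2) + (-60)·C(m-1,3) + (-24)·C(m-1,4).
At m = 14: m-1 = 13, so g_{14} = 3 + 65 - 3120 - 17160 - 17160 = -37372.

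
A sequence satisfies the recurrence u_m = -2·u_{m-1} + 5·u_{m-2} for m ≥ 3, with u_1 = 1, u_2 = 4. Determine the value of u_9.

-10407

Iterate the recurrence:
u_3 = -3  u_4 = 26  u_5 = -67  u_6 = 264  u_7 = -863  u_8 = 3046  u_9 = -10407.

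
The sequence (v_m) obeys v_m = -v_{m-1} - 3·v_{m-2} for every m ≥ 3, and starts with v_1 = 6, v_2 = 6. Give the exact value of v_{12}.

2076

Compute successive terms:
v_3 = -24;  v_4 = 6;  v_5 = 66;  v_6 = -84;  v_7 = -114;  v_8 = 366;  v_9 = -24;  v_{10} = -1074;  v_{11} = 1146;  v_{12} = 2076.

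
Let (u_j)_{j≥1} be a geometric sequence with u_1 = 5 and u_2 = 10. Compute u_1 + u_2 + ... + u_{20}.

Common ratio r = 2.
u_j = 5·2^(j-1).
S = 5·(2^20 - 1)/(2 - 1) = 5·(1048576 - 1)/(1) = 5242875.

5242875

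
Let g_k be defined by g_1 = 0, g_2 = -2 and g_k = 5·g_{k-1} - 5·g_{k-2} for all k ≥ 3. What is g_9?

Compute successive terms:
g_3 = -10  g_4 = -40  g_5 = -150  g_6 = -550  g_7 = -2000  g_8 = -7250  g_9 = -26250.

-26250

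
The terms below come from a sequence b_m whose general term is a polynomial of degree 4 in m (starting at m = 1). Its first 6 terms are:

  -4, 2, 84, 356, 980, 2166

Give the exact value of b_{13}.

1st diffs: 6, 82, 272, 624, 1186.
2nd diffs: 76, 190, 352, 562.
3rd diffs: 114, 162, 210.
4th diffs: 48, 48 (constant).
Newton forward-difference form: b_m = -4 + 6·C(m-1,1) + 76·C(m-1,2) + 114·C(m-1,3) + 48·C(m-1,4).
At m = 13: m-1 = 12, so b_{13} = -4 + 72 + 5016 + 25080 + 23760 = 53924.

53924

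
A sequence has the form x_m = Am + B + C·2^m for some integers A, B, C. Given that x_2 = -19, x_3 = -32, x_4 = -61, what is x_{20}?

Plug in m = 2, 3, 4: 2A + B + 4C = -19; 3A + B + 8C = -32; 4A + B + 16C = -61.
Subtracting the first from the second: A + 4C = -13.
Subtracting the second from the third: A + 8C = -29.
Solving: C = -4, A = 3, then B = -9.
So x_m = 3·m + (-9) + (-4)·2^m; at m=20 this is -4194253.

-4194253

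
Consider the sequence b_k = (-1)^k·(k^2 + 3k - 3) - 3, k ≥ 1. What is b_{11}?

(-1)^11 = -1; k^2 + 3k - 3 at k=11 is 151; so b_{11} = -154.

-154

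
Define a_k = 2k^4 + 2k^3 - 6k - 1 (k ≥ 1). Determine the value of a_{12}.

a_{12} = 2·12^4 + 2·12^3 - 6·12 - 1 = 44855.

44855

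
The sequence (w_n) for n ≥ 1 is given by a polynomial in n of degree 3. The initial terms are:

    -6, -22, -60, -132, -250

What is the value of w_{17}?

-9622

1st diffs: -16, -38, -72, -118.
2nd diffs: -22, -34, -46.
3rd diffs: -12, -12 (constant).
Newton forward-difference form: w_n = -6 + (-16)·C(n-1,1) + (-22)·C(n-1,2) + (-12)·C(n-1,3).
At n = 17: n-1 = 16, so w_{17} = -6 - 256 - 2640 - 6720 = -9622.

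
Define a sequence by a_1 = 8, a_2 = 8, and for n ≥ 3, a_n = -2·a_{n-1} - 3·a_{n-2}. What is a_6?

a_3 = -40, a_4 = 56, a_5 = 8, a_6 = -184.

-184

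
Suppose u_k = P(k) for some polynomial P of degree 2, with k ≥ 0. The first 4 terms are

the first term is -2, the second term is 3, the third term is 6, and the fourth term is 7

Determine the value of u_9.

1st diffs: 5, 3, 1.
2nd diffs: -2, -2 (constant).
Newton forward-difference form: u_k = -2 + 5·C(k,1) + (-2)·C(k,2).
At k = 9: k = 9, so u_9 = -2 + 45 - 72 = -29.

-29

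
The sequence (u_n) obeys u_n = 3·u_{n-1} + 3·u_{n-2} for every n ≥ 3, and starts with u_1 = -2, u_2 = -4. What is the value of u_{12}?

Applying the relation repeatedly:
u_3 = -18;  u_4 = -66;  u_5 = -252;  u_6 = -954;  u_7 = -3618;  u_8 = -13716;  u_9 = -52002;  u_{10} = -197154;  u_{11} = -747468;  u_{12} = -2833866.

-2833866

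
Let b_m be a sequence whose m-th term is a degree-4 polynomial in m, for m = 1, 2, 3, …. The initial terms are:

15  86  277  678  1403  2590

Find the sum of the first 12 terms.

94824

1st diffs: 71, 191, 401, 725, 1187.
2nd diffs: 120, 210, 324, 462.
3rd diffs: 90, 114, 138.
4th diffs: 24, 24 (constant).
Newton forward-difference form: b_m = 15 + 71·C(m-1,1) + 120·C(m-1,2) + 90·C(m-1,3) + 24·C(m-1,4).
Continuing: …, 4401, 7022, 10663, 15558, …, b_{12} = 30166.
Summing m = 1..12 (12 terms) gives 94824.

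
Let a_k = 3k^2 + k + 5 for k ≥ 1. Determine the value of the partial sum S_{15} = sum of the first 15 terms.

Over k = 1..15: Σk = 120, Σk² = 1240.
Total = (3)·1240 + (1)·120 + (5)·15 = 3915.

3915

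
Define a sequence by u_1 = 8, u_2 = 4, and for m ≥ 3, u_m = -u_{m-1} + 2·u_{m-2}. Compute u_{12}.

-2724

Compute successive terms:
u_3 = 12; u_4 = -4; u_5 = 28; u_6 = -36; u_7 = 92; u_8 = -164; u_9 = 348; u_{10} = -676; u_{11} = 1372; u_{12} = -2724.
(Characteristic roots are 1 and -2.)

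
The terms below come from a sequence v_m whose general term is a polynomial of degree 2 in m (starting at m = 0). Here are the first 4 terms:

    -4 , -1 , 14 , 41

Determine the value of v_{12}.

1st diffs: 3, 15, 27.
2nd diffs: 12, 12 (constant).
So v_m = 6m^2 - 3m - 4.
Evaluating at m = 12 gives v_{12} = 824.

824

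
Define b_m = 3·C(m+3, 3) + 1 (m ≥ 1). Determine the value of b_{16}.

C(19, 3) = 969, so b_{16} = 2908.

2908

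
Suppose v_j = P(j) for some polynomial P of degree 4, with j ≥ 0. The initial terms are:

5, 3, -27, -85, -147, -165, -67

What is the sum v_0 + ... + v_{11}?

12776

1st diffs: -2, -30, -58, -62, -18, 98.
2nd diffs: -28, -28, -4, 44, 116.
3rd diffs: 0, 24, 48, 72.
4th diffs: 24, 24, 24 (constant).
Newton forward-difference form: v_j = 5 + (-2)·C(j,1) + (-28)·C(j,2) + 24·C(j,4).
Continuing: …, 243, 885, 2003, 3765, …, v_{11} = 6363.
Summing j = 0..11 (12 terms) gives 12776.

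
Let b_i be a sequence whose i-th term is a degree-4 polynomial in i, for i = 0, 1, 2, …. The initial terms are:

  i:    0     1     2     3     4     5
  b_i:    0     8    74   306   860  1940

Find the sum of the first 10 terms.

42096

1st diffs: 8, 66, 232, 554, 1080.
2nd diffs: 58, 166, 322, 526.
3rd diffs: 108, 156, 204.
4th diffs: 48, 48 (constant).
Newton forward-difference form: b_i = 8·C(i,1) + 58·C(i,2) + 108·C(i,3) + 48·C(i,4).
Continuing: 3798, 6734, 11096, 17280.
Summing i = 0..9 (10 terms) gives 42096.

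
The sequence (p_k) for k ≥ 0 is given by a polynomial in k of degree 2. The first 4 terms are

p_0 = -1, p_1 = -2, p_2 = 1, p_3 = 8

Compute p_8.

1st diffs: -1, 3, 7.
2nd diffs: 4, 4 (constant).
So p_k = 2k^2 - 3k - 1.
Evaluating at k = 8 gives p_8 = 103.

103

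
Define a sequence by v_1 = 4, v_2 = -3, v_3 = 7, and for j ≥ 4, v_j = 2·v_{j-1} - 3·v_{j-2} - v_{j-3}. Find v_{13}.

-3478

Step forward from the initial values:
v_4 = 19; v_5 = 20; v_6 = -24; v_7 = -127; v_8 = -202; v_9 = 1; v_{10} = 735; v_{11} = 1669; v_{12} = 1132; v_{13} = -3478.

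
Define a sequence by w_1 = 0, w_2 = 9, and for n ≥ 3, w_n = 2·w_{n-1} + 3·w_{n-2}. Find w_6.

549

w_3 = 18  w_4 = 63  w_5 = 180  w_6 = 549.
(Characteristic roots are 3 and -1.)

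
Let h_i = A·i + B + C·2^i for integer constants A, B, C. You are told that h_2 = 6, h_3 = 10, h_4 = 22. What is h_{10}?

2014

Write the equations: 2A + B + 4C = 6; 3A + B + 8C = 10; 4A + B + 16C = 22.
Subtracting the first from the second: A + 4C = 4.
Subtracting the second from the third: A + 8C = 12.
Solving: C = 2, A = -4, then B = 6.
So h_i = -4·i + 6 + 2·2^i; at i=10 this is 2014.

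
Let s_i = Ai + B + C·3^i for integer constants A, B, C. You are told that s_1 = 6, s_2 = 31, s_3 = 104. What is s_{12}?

Write the equations: A + B + 3C = 6; 2A + B + 9C = 31; 3A + B + 27C = 104.
Subtracting the first from the second: A + 6C = 25.
Subtracting the second from the third: A + 18C = 73.
Solving: C = 4, A = 1, then B = -7.
So s_i = 1·i + (-7) + 4·3^i; at i=12 this is 2125769.

2125769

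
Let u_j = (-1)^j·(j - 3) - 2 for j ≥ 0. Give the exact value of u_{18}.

(-1)^18 = 1; j - 3 at j=18 is 15; so u_{18} = 13.

13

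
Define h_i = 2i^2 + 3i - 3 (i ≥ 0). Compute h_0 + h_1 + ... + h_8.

489

Over i = 0..8: Σi = 36, Σi² = 204.
Total = (2)·204 + (3)·36 + (-3)·9 = 489.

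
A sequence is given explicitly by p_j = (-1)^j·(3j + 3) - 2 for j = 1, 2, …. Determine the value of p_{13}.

(-1)^13 = -1; 3j + 3 at j=13 is 42; so p_{13} = -44.

-44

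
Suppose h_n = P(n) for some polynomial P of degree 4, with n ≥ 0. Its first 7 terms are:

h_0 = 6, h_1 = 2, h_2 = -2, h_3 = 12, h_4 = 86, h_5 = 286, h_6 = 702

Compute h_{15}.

1st diffs: -4, -4, 14, 74, 200, 416.
2nd diffs: 0, 18, 60, 126, 216.
3rd diffs: 18, 42, 66, 90.
4th diffs: 24, 24, 24 (constant).
Newton forward-difference form: h_n = 6 + (-4)·C(n,1) + 18·C(n,3) + 24·C(n,4).
At n = 15: n = 15, so h_{15} = 6 - 60 + 8190 + 32760 = 40896.

40896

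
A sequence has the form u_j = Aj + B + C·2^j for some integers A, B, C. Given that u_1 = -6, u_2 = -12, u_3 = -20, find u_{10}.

Write the equations: A + B + 2C = -6; 2A + B + 4C = -12; 3A + B + 8C = -20.
Subtracting the first from the second: A + 2C = -6.
Subtracting the second from the third: A + 4C = -8.
Solving: C = -1, A = -4, then B = 0.
Therefore u_{10} = -40 + 0 + (-1)·1024 = -1064.

-1064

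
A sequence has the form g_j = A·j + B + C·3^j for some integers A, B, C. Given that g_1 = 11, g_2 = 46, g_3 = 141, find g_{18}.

Write the equations: A + B + 3C = 11; 2A + B + 9C = 46; 3A + B + 27C = 141.
Subtracting the first from the second: A + 6C = 35.
Subtracting the second from the third: A + 18C = 95.
Solving: C = 5, A = 5, then B = -9.
Hence g_{18} = 5·18 + (-9) + 5·387420489 = 1937102526.

1937102526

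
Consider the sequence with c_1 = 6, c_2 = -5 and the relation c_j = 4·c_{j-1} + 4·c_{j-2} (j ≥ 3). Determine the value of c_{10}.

Iterate the recurrence:
c_3 = 4, c_4 = -4, c_5 = 0, c_6 = -16, c_7 = -64, c_8 = -320, c_9 = -1536, c_{10} = -7424.

-7424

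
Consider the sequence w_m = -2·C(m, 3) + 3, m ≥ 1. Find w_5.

-17

C(5, 3) = 10, so w_5 = -17.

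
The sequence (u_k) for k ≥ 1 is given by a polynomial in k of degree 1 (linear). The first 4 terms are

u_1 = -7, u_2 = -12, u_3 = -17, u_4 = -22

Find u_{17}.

-87

1st diffs: -5, -5, -5 (constant).
So u_k = -5k - 2.
Evaluating at k = 17 gives u_{17} = -87.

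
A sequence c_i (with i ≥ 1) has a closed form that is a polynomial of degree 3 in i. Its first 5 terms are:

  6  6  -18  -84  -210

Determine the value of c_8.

-1128

1st diffs: 0, -24, -66, -126.
2nd diffs: -24, -42, -60.
3rd diffs: -18, -18 (constant).
So c_i = -3i^3 + 6i^2 + 3i.
Evaluating at i = 8 gives c_8 = -1128.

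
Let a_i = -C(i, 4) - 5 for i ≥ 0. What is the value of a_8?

-75

C(8, 4) = 70, so a_8 = -75.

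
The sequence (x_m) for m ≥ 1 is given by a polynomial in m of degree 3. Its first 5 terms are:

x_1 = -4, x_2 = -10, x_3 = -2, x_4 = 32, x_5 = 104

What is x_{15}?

5554

1st diffs: -6, 8, 34, 72.
2nd diffs: 14, 26, 38.
3rd diffs: 12, 12 (constant).
Newton forward-difference form: x_m = -4 + (-6)·C(m-1,1) + 14·C(m-1,2) + 12·C(m-1,3).
At m = 15: m-1 = 14, so x_{15} = -4 - 84 + 1274 + 4368 = 5554.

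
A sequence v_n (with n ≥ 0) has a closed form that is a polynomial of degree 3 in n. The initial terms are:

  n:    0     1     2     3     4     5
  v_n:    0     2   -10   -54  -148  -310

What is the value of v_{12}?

1st diffs: 2, -12, -44, -94, -162.
2nd diffs: -14, -32, -50, -68.
3rd diffs: -18, -18, -18 (constant).
Newton forward-difference form: v_n = 2·C(n,1) + (-14)·C(n,2) + (-18)·C(n,3).
At n = 12: n = 12, so v_{12} = 24 - 924 - 3960 = -4860.

-4860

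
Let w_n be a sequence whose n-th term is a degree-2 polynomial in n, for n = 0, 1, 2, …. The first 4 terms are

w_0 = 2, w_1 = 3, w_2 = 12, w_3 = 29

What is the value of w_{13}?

639

1st diffs: 1, 9, 17.
2nd diffs: 8, 8 (constant).
Newton forward-difference form: w_n = 2 + 1·C(n,1) + 8·C(n,2).
At n = 13: n = 13, so w_{13} = 2 + 13 + 624 = 639.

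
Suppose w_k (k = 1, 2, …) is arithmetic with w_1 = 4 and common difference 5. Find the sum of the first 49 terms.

6076

w_k = 4 + (k - 1)·5.
w_{49} = 244; S = 49·(4 + 244)/2 = 6076.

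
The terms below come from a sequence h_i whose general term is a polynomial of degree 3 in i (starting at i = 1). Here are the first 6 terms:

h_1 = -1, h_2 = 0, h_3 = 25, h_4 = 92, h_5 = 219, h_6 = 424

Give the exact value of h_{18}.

15520

1st diffs: 1, 25, 67, 127, 205.
2nd diffs: 24, 42, 60, 78.
3rd diffs: 18, 18, 18 (constant).
So h_i = 3i^3 - 6i^2 - 2i + 4.
Evaluating at i = 18 gives h_{18} = 15520.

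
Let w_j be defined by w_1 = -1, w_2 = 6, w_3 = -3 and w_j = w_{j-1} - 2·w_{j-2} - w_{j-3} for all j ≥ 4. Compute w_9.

Compute successive terms:
w_4 = -14, w_5 = -14, w_6 = 17, w_7 = 59, w_8 = 39, w_9 = -96.

-96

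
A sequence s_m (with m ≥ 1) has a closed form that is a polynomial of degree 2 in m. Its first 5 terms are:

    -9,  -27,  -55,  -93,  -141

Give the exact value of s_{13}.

-885

1st diffs: -18, -28, -38, -48.
2nd diffs: -10, -10, -10 (constant).
Newton forward-difference form: s_m = -9 + (-18)·C(m-1,1) + (-10)·C(m-1,2).
At m = 13: m-1 = 12, so s_{13} = -9 - 216 - 660 = -885.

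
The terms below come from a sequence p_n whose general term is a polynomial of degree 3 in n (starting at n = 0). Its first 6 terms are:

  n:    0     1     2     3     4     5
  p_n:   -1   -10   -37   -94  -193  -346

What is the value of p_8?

1st diffs: -9, -27, -57, -99, -153.
2nd diffs: -18, -30, -42, -54.
3rd diffs: -12, -12, -12 (constant).
So p_n = -2n^3 - 3n^2 - 4n - 1.
Evaluating at n = 8 gives p_8 = -1249.

-1249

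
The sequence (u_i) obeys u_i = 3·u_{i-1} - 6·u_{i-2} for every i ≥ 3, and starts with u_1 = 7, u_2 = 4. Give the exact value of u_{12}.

-73386

Iterate the recurrence:
u_3 = -30  u_4 = -114  u_5 = -162  u_6 = 198  u_7 = 1566  u_8 = 3510  u_9 = 1134  u_{10} = -17658  u_{11} = -59778  u_{12} = -73386.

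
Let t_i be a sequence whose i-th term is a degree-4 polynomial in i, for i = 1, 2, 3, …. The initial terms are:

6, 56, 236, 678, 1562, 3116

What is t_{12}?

1st diffs: 50, 180, 442, 884, 1554.
2nd diffs: 130, 262, 442, 670.
3rd diffs: 132, 180, 228.
4th diffs: 48, 48 (constant).
Newton forward-difference form: t_i = 6 + 50·C(i-1,1) + 130·C(i-1,2) + 132·C(i-1,3) + 48·C(i-1,4).
At i = 12: i-1 = 11, so t_{12} = 6 + 550 + 7150 + 21780 + 15840 = 45326.

45326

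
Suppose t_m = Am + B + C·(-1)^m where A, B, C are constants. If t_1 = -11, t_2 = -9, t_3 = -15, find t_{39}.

-87

The three given values yield: A + B - C = -11; 2A + B + C = -9; 3A + B - C = -15.
Subtracting the first from the second: A + 2C = 2.
Subtracting the second from the third: A - 2C = -6.
Solving: C = 2, A = -2, then B = -7.
Therefore t_{39} = -78 + (-7) + 2·(-1) = -87.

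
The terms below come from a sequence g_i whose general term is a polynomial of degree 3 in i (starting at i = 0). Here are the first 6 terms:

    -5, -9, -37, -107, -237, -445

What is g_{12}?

-5597

1st diffs: -4, -28, -70, -130, -208.
2nd diffs: -24, -42, -60, -78.
3rd diffs: -18, -18, -18 (constant).
Newton forward-difference form: g_i = -5 + (-4)·C(i,1) + (-24)·C(i,2) + (-18)·C(i,3).
At i = 12: i = 12, so g_{12} = -5 - 48 - 1584 - 3960 = -5597.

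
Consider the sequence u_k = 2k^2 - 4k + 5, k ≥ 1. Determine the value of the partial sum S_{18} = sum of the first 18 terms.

3624

Over k = 1..18: Σk = 171, Σk² = 2109.
Total = (2)·2109 + (-4)·171 + (5)·18 = 3624.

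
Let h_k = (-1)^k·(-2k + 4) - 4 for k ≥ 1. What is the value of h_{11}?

(-1)^11 = -1; -2k + 4 at k=11 is -18; so h_{11} = 14.

14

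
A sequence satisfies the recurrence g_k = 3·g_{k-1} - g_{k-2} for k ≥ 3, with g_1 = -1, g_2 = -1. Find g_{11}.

Iterate the recurrence:
g_3 = -2, g_4 = -5, g_5 = -13, g_6 = -34, g_7 = -89, g_8 = -233, g_9 = -610, g_{10} = -1597, g_{11} = -4181.

-4181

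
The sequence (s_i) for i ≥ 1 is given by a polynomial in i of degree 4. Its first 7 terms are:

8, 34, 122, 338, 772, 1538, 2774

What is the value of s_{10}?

11042

1st diffs: 26, 88, 216, 434, 766, 1236.
2nd diffs: 62, 128, 218, 332, 470.
3rd diffs: 66, 90, 114, 138.
4th diffs: 24, 24, 24 (constant).
Newton forward-difference form: s_i = 8 + 26·C(i-1,1) + 62·C(i-1,2) + 66·C(i-1,3) + 24·C(i-1,4).
At i = 10: i-1 = 9, so s_{10} = 8 + 234 + 2232 + 5544 + 3024 = 11042.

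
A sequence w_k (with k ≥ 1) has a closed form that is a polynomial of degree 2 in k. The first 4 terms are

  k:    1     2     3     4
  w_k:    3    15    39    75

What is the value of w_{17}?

1st diffs: 12, 24, 36.
2nd diffs: 12, 12 (constant).
So w_k = 6k^2 - 6k + 3.
Evaluating at k = 17 gives w_{17} = 1635.

1635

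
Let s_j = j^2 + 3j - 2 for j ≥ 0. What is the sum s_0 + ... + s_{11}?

680

Over j = 0..11: Σj = 66, Σj² = 506.
Total = (1)·506 + (3)·66 + (-2)·12 = 680.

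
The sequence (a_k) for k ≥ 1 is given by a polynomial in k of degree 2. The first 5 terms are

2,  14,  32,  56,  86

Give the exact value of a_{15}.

716

1st diffs: 12, 18, 24, 30.
2nd diffs: 6, 6, 6 (constant).
So a_k = 3k^2 + 3k - 4.
Evaluating at k = 15 gives a_{15} = 716.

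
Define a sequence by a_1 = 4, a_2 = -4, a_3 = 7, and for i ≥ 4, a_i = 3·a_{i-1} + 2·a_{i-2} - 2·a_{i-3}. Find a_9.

4441

Step forward from the initial values:
a_4 = 5; a_5 = 37; a_6 = 107; a_7 = 385; a_8 = 1295; a_9 = 4441.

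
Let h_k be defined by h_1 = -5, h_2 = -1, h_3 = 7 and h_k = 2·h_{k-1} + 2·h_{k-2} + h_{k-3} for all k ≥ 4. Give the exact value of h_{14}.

Applying the relation repeatedly:
h_4 = 7; h_5 = 27; h_6 = 75; …; h_{11} = 13587; h_{12} = 38467; h_{13} = 108907; h_{14} = 308335.

308335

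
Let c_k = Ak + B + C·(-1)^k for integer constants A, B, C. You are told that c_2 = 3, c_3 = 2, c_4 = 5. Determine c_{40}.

41

At k = 2, 3, 4: 2A + B + C = 3; 3A + B - C = 2; 4A + B + C = 5.
Subtracting the first from the second: A - 2C = -1.
Subtracting the second from the third: A + 2C = 3.
Solving: C = 1, A = 1, then B = 0.
So c_k = 1·k + 0 + 1·(-1)^k; at k=40 this is 41.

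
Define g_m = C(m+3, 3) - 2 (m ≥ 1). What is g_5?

54

C(8, 3) = 56, so g_5 = 54.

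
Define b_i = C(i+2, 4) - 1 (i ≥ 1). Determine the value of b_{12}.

1000

C(14, 4) = 1001, so b_{12} = 1000.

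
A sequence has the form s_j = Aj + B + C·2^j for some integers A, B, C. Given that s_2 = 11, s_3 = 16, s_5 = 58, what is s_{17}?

At j = 2, 3, 5: 2A + B + 4C = 11; 3A + B + 8C = 16; 5A + B + 32C = 58.
Subtracting the first from the second: A + 4C = 5.
Subtracting the second from the third: 2A + 24C = 42.
Solving: C = 2, A = -3, then B = 9.
So s_j = -3·j + 9 + 2·2^j; at j=17 this is 262102.

262102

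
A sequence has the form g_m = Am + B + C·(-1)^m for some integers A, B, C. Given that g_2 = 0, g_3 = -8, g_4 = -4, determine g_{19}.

-40

At m = 2, 3, 4: 2A + B + C = 0; 3A + B - C = -8; 4A + B + C = -4.
Subtracting the first from the second: A - 2C = -8.
Subtracting the second from the third: A + 2C = 4.
Solving: C = 3, A = -2, then B = 1.
Hence g_{19} = -2·19 + 1 + 3·(-1) = -40.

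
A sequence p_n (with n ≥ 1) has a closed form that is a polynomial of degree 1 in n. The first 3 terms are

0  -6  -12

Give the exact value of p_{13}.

1st diffs: -6, -6 (constant).
So p_n = -6n + 6.
Evaluating at n = 13 gives p_{13} = -72.

-72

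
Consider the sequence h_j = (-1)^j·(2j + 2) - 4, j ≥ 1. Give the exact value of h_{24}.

(-1)^24 = 1; 2j + 2 at j=24 is 50; so h_{24} = 46.

46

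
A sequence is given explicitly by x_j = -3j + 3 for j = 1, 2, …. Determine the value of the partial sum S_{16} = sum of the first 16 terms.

-360

Over j = 1..16: Σj = 136.
Total = (-3)·136 + (3)·16 = -360.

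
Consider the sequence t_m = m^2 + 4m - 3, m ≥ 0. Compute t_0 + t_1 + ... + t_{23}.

Over m = 0..23: Σm = 276, Σm² = 4324.
Total = (1)·4324 + (4)·276 + (-3)·24 = 5356.

5356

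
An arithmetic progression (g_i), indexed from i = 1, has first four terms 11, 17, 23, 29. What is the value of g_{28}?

Common difference d = 6.
g_i = 11 + (i - 1)·6.
g_{28} = 11 + 27·6 = 173.

173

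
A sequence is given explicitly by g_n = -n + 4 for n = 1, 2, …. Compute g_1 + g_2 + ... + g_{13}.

-39

Over n = 1..13: Σn = 91.
Total = (-1)·91 + (4)·13 = -39.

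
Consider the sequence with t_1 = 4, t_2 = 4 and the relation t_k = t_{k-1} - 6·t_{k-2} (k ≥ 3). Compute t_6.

340

Iterate the recurrence:
t_3 = -20  t_4 = -44  t_5 = 76  t_6 = 340.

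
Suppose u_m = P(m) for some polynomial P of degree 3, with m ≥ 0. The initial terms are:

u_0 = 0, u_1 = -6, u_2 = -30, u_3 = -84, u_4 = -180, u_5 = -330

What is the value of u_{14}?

1st diffs: -6, -24, -54, -96, -150.
2nd diffs: -18, -30, -42, -54.
3rd diffs: -12, -12, -12 (constant).
Newton forward-difference form: u_m = (-6)·C(m,1) + (-18)·C(m,2) + (-12)·C(m,3).
At m = 14: m = 14, so u_{14} = -84 - 1638 - 4368 = -6090.

-6090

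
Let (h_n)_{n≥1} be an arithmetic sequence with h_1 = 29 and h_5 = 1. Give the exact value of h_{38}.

-230

Common difference d = (1 - 29) / (5 - 1) = -7.
h_n = 29 + (n - 1)·(-7).
h_{38} = 29 + 37·(-7) = -230.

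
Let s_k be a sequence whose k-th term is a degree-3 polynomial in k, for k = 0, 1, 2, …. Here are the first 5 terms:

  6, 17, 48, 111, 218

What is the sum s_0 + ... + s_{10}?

1st diffs: 11, 31, 63, 107.
2nd diffs: 20, 32, 44.
3rd diffs: 12, 12 (constant).
Newton forward-difference form: s_k = 6 + 11·C(k,1) + 20·C(k,2) + 12·C(k,3).
Continuing: …, 381, 612, 923, 1326, …, s_{10} = 2456.
Summing k = 0..10 (11 terms) gives 7931.

7931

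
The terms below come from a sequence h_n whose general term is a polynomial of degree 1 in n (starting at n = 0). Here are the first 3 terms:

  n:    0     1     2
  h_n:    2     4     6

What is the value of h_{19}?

1st diffs: 2, 2 (constant).
So h_n = 2n + 2.
Evaluating at n = 19 gives h_{19} = 40.

40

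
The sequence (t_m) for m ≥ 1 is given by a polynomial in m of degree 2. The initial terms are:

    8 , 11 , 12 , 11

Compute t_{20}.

1st diffs: 3, 1, -1.
2nd diffs: -2, -2 (constant).
So t_m = -m^2 + 6m + 3.
Evaluating at m = 20 gives t_{20} = -277.

-277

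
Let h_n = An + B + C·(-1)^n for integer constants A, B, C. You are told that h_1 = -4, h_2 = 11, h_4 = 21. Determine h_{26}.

131

At n = 1, 2, 4: A + B - C = -4; 2A + B + C = 11; 4A + B + C = 21.
Subtracting the first from the second: A + 2C = 15.
Subtracting the second from the third: 2A = 10.
Solving: C = 5, A = 5, then B = -4.
Hence h_{26} = 5·26 + (-4) + 5·1 = 131.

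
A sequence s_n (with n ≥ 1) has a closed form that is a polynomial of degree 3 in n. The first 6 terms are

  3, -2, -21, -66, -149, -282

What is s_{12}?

-2802

1st diffs: -5, -19, -45, -83, -133.
2nd diffs: -14, -26, -38, -50.
3rd diffs: -12, -12, -12 (constant).
Newton forward-difference form: s_n = 3 + (-5)·C(n-1,1) + (-14)·C(n-1,2) + (-12)·C(n-1,3).
At n = 12: n-1 = 11, so s_{12} = 3 - 55 - 770 - 1980 = -2802.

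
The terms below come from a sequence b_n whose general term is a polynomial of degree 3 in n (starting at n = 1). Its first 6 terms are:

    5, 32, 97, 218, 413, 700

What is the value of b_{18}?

17872

1st diffs: 27, 65, 121, 195, 287.
2nd diffs: 38, 56, 74, 92.
3rd diffs: 18, 18, 18 (constant).
So b_n = 3n^3 + n^2 + 3n - 2.
Evaluating at n = 18 gives b_{18} = 17872.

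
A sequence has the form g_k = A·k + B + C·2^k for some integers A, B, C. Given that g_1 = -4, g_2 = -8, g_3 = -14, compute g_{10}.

-1044

Write the equations: A + B + 2C = -4; 2A + B + 4C = -8; 3A + B + 8C = -14.
Subtracting the first from the second: A + 2C = -4.
Subtracting the second from the third: A + 4C = -6.
Solving: C = -1, A = -2, then B = 0.
Therefore g_{10} = -20 + 0 + (-1)·1024 = -1044.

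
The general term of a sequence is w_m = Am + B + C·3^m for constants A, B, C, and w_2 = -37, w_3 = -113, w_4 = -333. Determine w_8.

Write the equations: 2A + B + 9C = -37; 3A + B + 27C = -113; 4A + B + 81C = -333.
Subtracting the first from the second: A + 18C = -76.
Subtracting the second from the third: A + 54C = -220.
Solving: C = -4, A = -4, then B = 7.
So w_m = -4·m + 7 + (-4)·3^m; at m=8 this is -26269.

-26269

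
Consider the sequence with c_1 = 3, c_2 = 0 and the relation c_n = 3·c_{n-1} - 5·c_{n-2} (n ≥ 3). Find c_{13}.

Applying the relation repeatedly:
c_3 = -15;  c_4 = -45;  c_5 = -60;  …;  c_{10} = -2205;  c_{11} = -11940;  c_{12} = -24795;  c_{13} = -14685.

-14685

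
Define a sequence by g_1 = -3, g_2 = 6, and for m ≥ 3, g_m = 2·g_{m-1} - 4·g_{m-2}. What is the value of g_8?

384

Applying the relation repeatedly:
g_3 = 24, g_4 = 24, g_5 = -48, g_6 = -192, g_7 = -192, g_8 = 384.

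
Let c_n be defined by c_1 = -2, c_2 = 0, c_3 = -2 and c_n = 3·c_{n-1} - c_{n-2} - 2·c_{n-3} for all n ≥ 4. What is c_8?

-16

Iterate the recurrence:
c_4 = -2;  c_5 = -4;  c_6 = -6;  c_7 = -10;  c_8 = -16.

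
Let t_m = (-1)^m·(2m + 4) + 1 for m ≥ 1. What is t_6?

17

(-1)^6 = 1; 2m + 4 at m=6 is 16; so t_6 = 17.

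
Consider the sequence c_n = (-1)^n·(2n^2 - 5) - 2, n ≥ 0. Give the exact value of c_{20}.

(-1)^20 = 1; 2n^2 - 5 at n=20 is 795; so c_{20} = 793.

793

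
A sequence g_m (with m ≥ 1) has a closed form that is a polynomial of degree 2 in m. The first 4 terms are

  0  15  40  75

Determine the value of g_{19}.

1800

1st diffs: 15, 25, 35.
2nd diffs: 10, 10 (constant).
Newton forward-difference form: g_m = 15·C(m-1,1) + 10·C(m-1,2).
At m = 19: m-1 = 18, so g_{19} = 270 + 1530 = 1800.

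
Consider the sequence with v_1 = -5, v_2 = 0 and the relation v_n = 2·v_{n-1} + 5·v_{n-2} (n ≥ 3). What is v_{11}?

Applying the relation repeatedly:
v_3 = -25; v_4 = -50; v_5 = -225; v_6 = -700; v_7 = -2525; v_8 = -8550; v_9 = -29725; v_{10} = -102200; v_{11} = -353025.

-353025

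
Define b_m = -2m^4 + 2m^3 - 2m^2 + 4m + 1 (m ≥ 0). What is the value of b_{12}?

-38255

b_{12} = -2·12^4 + 2·12^3 - 2·12^2 + 4·12 + 1 = -38255.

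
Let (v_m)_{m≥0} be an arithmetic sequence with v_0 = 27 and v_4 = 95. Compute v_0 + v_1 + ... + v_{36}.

Common difference d = (95 - 27) / (4 - 0) = 17.
v_m = 27 + (m - 0)·17.
v_{36} = 639; S = 37·(27 + 639)/2 = 12321.

12321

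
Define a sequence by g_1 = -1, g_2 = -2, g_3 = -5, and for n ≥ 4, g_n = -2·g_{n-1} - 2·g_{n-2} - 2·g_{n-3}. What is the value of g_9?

-92

Iterate the recurrence:
g_4 = 16  g_5 = -18  g_6 = 14  g_7 = -24  g_8 = 56  g_9 = -92.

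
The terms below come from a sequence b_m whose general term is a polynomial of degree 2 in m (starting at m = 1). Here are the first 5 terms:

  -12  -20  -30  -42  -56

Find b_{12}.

1st diffs: -8, -10, -12, -14.
2nd diffs: -2, -2, -2 (constant).
Newton forward-difference form: b_m = -12 + (-8)·C(m-1,1) + (-2)·C(m-1,2).
At m = 12: m-1 = 11, so b_{12} = -12 - 88 - 110 = -210.

-210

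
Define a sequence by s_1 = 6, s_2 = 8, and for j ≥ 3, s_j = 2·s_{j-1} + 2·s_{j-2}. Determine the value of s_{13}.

Applying the relation repeatedly:
s_3 = 28, s_4 = 72, s_5 = 200, …, s_{10} = 30336, s_{11} = 82880, s_{12} = 226432, s_{13} = 618624.

618624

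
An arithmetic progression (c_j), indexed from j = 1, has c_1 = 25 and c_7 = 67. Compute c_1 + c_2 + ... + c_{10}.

565

Common difference d = (67 - 25) / (7 - 1) = 7.
c_j = 25 + (j - 1)·7.
c_{10} = 88; S = 10·(25 + 88)/2 = 565.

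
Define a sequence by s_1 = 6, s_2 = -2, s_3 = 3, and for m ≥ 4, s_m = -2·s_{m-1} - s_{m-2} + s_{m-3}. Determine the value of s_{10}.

-41

Step forward from the initial values:
s_4 = 2  s_5 = -9  s_6 = 19  s_7 = -27  s_8 = 26  s_9 = -6  s_{10} = -41.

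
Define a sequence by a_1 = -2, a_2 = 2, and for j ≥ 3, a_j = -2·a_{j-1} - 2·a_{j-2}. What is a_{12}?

-64

a_3 = 0, a_4 = -4, a_5 = 8, a_6 = -8, a_7 = 0, a_8 = 16, a_9 = -32, a_{10} = 32, a_{11} = 0, a_{12} = -64.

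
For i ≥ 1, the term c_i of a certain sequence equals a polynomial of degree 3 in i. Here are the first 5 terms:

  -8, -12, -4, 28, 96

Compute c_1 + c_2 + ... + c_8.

1336

1st diffs: -4, 8, 32, 68.
2nd diffs: 12, 24, 36.
3rd diffs: 12, 12 (constant).
So c_i = 2i^3 - 6i^2 - 4.
Continuing: 212, 388, 636.
Summing i = 1..8 (8 terms) gives 1336.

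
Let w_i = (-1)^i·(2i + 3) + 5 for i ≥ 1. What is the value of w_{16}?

40

(-1)^16 = 1; 2i + 3 at i=16 is 35; so w_{16} = 40.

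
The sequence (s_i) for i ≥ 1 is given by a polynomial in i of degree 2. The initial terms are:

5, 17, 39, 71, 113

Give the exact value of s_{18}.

1st diffs: 12, 22, 32, 42.
2nd diffs: 10, 10, 10 (constant).
So s_i = 5i^2 - 3i + 3.
Evaluating at i = 18 gives s_{18} = 1569.

1569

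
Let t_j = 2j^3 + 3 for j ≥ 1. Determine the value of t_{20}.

t_{20} = 2·20^3 + 3 = 16003.

16003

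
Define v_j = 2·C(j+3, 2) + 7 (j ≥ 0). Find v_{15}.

313

C(18, 2) = 153, so v_{15} = 313.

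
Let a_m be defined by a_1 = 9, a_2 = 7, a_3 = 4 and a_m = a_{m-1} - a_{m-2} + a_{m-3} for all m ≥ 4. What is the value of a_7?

Applying the relation repeatedly:
a_4 = 6, a_5 = 9, a_6 = 7, a_7 = 4.

4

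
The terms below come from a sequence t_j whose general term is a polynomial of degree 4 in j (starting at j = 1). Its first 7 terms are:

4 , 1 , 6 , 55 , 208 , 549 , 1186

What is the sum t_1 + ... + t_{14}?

1st diffs: -3, 5, 49, 153, 341, 637.
2nd diffs: 8, 44, 104, 188, 296.
3rd diffs: 36, 60, 84, 108.
4th diffs: 24, 24, 24 (constant).
Newton forward-difference form: t_j = 4 + (-3)·C(j-1,1) + 8·C(j-1,2) + 36·C(j-1,3) + 24·C(j-1,4).
Continuing: …, 2251, 3900, 6313, 9694, …, t_{14} = 28045.
Summing j = 1..14 (14 terms) gives 86779.

86779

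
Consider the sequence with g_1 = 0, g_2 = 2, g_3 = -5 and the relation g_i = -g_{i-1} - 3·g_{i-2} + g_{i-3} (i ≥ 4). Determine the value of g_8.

113

g_4 = -1, g_5 = 18, g_6 = -20, g_7 = -35, g_8 = 113.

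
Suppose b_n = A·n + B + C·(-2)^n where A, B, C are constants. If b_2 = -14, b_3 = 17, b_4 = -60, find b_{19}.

1572777

At n = 2, 3, 4: 2A + B + 4C = -14; 3A + B - 8C = 17; 4A + B + 16C = -60.
Subtracting the first from the second: A - 12C = 31.
Subtracting the second from the third: A + 24C = -77.
Solving: C = -3, A = -5, then B = 8.
Hence b_{19} = -5·19 + 8 + (-3)·(-524288) = 1572777.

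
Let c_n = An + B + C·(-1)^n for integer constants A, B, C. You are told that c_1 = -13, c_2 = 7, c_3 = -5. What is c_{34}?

The three given values yield: A + B - C = -13; 2A + B + C = 7; 3A + B - C = -5.
Subtracting the first from the second: A + 2C = 20.
Subtracting the second from the third: A - 2C = -12.
Solving: C = 8, A = 4, then B = -9.
So c_n = 4·n + (-9) + 8·(-1)^n; at n=34 this is 135.

135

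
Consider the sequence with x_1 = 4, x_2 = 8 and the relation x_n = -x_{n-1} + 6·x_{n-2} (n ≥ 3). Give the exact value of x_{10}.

2048

Compute successive terms:
x_3 = 16; x_4 = 32; x_5 = 64; x_6 = 128; x_7 = 256; x_8 = 512; x_9 = 1024; x_{10} = 2048.
(Characteristic roots are 2 and -3.)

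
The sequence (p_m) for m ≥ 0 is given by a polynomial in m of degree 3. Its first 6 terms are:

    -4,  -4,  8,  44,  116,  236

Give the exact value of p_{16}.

1st diffs: 0, 12, 36, 72, 120.
2nd diffs: 12, 24, 36, 48.
3rd diffs: 12, 12, 12 (constant).
Newton forward-difference form: p_m = -4 + 12·C(m,2) + 12·C(m,3).
At m = 16: m = 16, so p_{16} = -4 + 1440 + 6720 = 8156.

8156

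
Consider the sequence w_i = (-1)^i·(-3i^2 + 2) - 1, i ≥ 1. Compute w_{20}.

-1199

(-1)^20 = 1; -3i^2 + 2 at i=20 is -1198; so w_{20} = -1199.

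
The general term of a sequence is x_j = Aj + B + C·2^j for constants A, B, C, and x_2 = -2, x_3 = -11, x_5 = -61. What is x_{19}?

Write the equations: 2A + B + 4C = -2; 3A + B + 8C = -11; 5A + B + 32C = -61.
Subtracting the first from the second: A + 4C = -9.
Subtracting the second from the third: 2A + 24C = -50.
Solving: C = -2, A = -1, then B = 8.
Hence x_{19} = -1·19 + 8 + (-2)·524288 = -1048587.

-1048587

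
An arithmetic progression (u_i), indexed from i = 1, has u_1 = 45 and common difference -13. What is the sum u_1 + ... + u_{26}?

-3055

u_i = 45 + (i - 1)·(-13).
u_{26} = -280; S = 26·(45 + (-280))/2 = -3055.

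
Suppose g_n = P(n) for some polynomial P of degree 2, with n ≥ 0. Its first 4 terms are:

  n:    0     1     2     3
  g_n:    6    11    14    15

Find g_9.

-21

1st diffs: 5, 3, 1.
2nd diffs: -2, -2 (constant).
So g_n = -n^2 + 6n + 6.
Evaluating at n = 9 gives g_9 = -21.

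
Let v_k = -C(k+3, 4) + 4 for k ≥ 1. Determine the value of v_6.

-122

C(9, 4) = 126, so v_6 = -122.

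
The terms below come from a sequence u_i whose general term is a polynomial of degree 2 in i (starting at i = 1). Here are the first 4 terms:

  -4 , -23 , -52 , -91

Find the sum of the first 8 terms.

-1124

1st diffs: -19, -29, -39.
2nd diffs: -10, -10 (constant).
Newton forward-difference form: u_i = -4 + (-19)·C(i-1,1) + (-10)·C(i-1,2).
Continuing: -140, -199, -268, -347.
Summing i = 1..8 (8 terms) gives -1124.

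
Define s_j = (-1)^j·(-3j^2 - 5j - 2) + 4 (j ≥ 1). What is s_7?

(-1)^7 = -1; -3j^2 - 5j - 2 at j=7 is -184; so s_7 = 188.

188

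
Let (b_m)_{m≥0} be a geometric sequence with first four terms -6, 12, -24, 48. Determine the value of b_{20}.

-6291456

Common ratio r = -2.
b_m = (-6)·(-2)^(m-0).
b_{20} = (-6)·(-2)^20 = -6291456.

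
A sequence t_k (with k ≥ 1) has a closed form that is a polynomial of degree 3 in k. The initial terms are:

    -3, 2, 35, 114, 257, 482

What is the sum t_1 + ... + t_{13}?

21229

1st diffs: 5, 33, 79, 143, 225.
2nd diffs: 28, 46, 64, 82.
3rd diffs: 18, 18, 18 (constant).
So t_k = 3k^3 - 4k^2 - 4k + 2.
Continuing: …, 807, 1250, 1829, 2562, …, t_{13} = 5865.
Summing k = 1..13 (13 terms) gives 21229.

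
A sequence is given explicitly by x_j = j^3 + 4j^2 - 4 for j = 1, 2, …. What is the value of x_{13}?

2869

x_{13} = 1·13^3 + 4·13^2 - 4 = 2869.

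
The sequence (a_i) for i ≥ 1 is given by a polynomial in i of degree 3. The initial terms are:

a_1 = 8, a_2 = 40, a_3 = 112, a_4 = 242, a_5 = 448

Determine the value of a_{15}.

1st diffs: 32, 72, 130, 206.
2nd diffs: 40, 58, 76.
3rd diffs: 18, 18 (constant).
Newton forward-difference form: a_i = 8 + 32·C(i-1,1) + 40·C(i-1,2) + 18·C(i-1,3).
At i = 15: i-1 = 14, so a_{15} = 8 + 448 + 3640 + 6552 = 10648.

10648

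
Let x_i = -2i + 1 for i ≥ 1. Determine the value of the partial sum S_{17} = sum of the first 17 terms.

-289

Over i = 1..17: Σi = 153.
Total = (-2)·153 + (1)·17 = -289.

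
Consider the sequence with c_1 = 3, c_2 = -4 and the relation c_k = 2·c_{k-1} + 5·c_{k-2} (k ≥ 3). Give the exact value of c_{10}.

Compute successive terms:
c_3 = 7;  c_4 = -6;  c_5 = 23;  c_6 = 16;  c_7 = 147;  c_8 = 374;  c_9 = 1483;  c_{10} = 4836.

4836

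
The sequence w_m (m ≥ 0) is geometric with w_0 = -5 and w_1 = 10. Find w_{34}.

Common ratio r = -2.
w_m = (-5)·(-2)^(m-0).
w_{34} = (-5)·(-2)^34 = -85899345920.

-85899345920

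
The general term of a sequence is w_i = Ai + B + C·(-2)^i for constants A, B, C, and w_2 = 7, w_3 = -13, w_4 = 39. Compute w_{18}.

Plug in i = 2, 3, 4: 2A + B + 4C = 7; 3A + B - 8C = -13; 4A + B + 16C = 39.
Subtracting the first from the second: A - 12C = -20.
Subtracting the second from the third: A + 24C = 52.
Solving: C = 2, A = 4, then B = -9.
Hence w_{18} = 4·18 + (-9) + 2·262144 = 524351.

524351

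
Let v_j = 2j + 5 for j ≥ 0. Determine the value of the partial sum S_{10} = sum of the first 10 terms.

Over j = 0..9: Σj = 45.
Total = (2)·45 + (5)·10 = 140.

140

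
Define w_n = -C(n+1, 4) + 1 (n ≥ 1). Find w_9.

-209

C(10, 4) = 210, so w_9 = -209.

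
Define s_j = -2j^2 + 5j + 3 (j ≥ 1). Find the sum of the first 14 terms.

Over j = 1..14: Σj = 105, Σj² = 1015.
Total = (-2)·1015 + (5)·105 + (3)·14 = -1463.

-1463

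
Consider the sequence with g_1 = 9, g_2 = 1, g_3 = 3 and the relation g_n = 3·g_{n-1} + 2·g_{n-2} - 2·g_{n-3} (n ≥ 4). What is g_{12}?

Iterate the recurrence:
g_4 = -7  g_5 = -17  g_6 = -71  g_7 = -233  g_8 = -807  g_9 = -2745  g_{10} = -9383  g_{11} = -32025  g_{12} = -109351.

-109351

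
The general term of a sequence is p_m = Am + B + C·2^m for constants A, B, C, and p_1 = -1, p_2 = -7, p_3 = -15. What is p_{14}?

-16435

At m = 1, 2, 3: A + B + 2C = -1; 2A + B + 4C = -7; 3A + B + 8C = -15.
Subtracting the first from the second: A + 2C = -6.
Subtracting the second from the third: A + 4C = -8.
Solving: C = -1, A = -4, then B = 5.
Therefore p_{14} = -56 + 5 + (-1)·16384 = -16435.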